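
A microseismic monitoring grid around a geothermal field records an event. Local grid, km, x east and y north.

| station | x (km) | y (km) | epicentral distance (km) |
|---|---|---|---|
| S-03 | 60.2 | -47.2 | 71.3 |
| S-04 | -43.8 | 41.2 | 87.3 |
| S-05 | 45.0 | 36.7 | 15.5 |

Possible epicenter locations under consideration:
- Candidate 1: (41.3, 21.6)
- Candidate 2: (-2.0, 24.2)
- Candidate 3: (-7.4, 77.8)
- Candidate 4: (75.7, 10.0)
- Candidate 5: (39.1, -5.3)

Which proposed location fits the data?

Candidate 1

For each candidate, compare |candidate − station| to the reported distance:
Candidate 1: residuals S-03 0.0, S-04 0.0, S-05 0.0 → max 0.0 km
Candidate 2: residuals S-03 23.4, S-04 42.2, S-05 33.1 → max 42.2 km
Candidate 3: residuals S-03 70.8, S-04 35.7, S-05 51.1 → max 70.8 km
Candidate 4: residuals S-03 12.0, S-04 36.2, S-05 25.2 → max 36.2 km
Candidate 5: residuals S-03 24.4, S-04 7.8, S-05 26.9 → max 26.9 km
Only Candidate 1 has all residuals ≈ 0.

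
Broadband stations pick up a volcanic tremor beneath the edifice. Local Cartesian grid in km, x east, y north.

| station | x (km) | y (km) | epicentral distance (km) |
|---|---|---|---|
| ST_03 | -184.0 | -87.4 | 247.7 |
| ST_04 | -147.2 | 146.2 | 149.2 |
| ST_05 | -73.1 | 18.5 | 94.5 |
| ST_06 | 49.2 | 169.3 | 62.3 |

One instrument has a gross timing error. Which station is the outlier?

Solve using three stations at a time. Using ST_03, ST_04, ST_05 (subtract circle equations pairwise → linear system) gives (x, y) ≈ (-9.6, 88.5).
Distances from that point to each station vs reported:
  ST_03: calculated 247.7 vs reported 247.7 → residual 0.0 km
  ST_04: calculated 149.2 vs reported 149.2 → residual 0.0 km
  ST_05: calculated 94.5 vs reported 94.5 → residual 0.0 km
  ST_06: calculated 99.9 vs reported 62.3 → residual 37.6 km
ST_03, ST_04, ST_05 are mutually consistent (residuals ≈ 0); ST_06 is off by 37.6 km.

ST_06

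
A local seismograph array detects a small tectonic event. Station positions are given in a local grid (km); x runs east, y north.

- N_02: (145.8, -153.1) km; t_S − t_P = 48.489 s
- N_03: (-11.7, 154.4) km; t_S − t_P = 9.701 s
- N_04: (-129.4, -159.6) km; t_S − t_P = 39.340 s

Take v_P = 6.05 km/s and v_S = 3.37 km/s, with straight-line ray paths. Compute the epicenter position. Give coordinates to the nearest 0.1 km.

-83.2 km east, 136.1 km north

Distance from S−P lag: d = Δt · v_P v_S / (v_P − v_S) = Δt · (6.05·3.37)/(6.05−3.37) ≈ 7.6076·Δt.
So d_N_02 = 368.89, d_N_03 = 73.80, d_N_04 = 299.28 km.
Circle about each station: (x − 145.8)² + (y + 153.1)² = 368.89²; (x + 11.7)² + (y − 154.4)² = 73.80²; (x + 129.4)² + (y + 159.6)² = 299.28².
Subtracting pairs of circle equations eliminates x²+y² and gives linear equations (the radical axes):
-315.0 x + 615.0 y = 109912.39
-550.4 x − 13.0 y = 44030.58
Solving the 2×2 system: x ≈ -83.2, y ≈ 136.1 km.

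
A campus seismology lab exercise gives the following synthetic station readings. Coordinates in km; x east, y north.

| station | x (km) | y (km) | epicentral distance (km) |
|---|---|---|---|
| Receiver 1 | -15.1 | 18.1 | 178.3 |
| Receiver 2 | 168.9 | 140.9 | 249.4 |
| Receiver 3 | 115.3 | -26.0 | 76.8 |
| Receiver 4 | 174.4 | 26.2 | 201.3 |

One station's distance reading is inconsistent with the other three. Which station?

Solve using three stations at a time. Using Receiver 1, Receiver 2, Receiver 3 (subtract circle equations pairwise → linear system) gives (x, y) ≈ (115.9, -102.8).
Distances from that point to each station vs reported:
  Receiver 1: calculated 178.3 vs reported 178.3 → residual 0.0 km
  Receiver 2: calculated 249.4 vs reported 249.4 → residual 0.0 km
  Receiver 3: calculated 76.8 vs reported 76.8 → residual 0.0 km
  Receiver 4: calculated 141.6 vs reported 201.3 → residual 59.7 km
Receiver 1, Receiver 2, Receiver 3 are mutually consistent (residuals ≈ 0); Receiver 4 is off by 59.7 km.

Receiver 4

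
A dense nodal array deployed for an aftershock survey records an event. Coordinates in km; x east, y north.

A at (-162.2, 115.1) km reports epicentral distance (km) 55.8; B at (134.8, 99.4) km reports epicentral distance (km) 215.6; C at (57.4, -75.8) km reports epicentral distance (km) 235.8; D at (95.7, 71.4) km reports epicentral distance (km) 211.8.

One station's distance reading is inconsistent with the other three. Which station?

Solve using three stations at a time. Using A, C, D (subtract circle equations pairwise → linear system) gives (x, y) ≈ (-115.7, 84.3).
Distances from that point to each station vs reported:
  A: calculated 55.8 vs reported 55.8 → residual 0.0 km
  B: calculated 251.0 vs reported 215.6 → residual 35.4 km
  C: calculated 235.8 vs reported 235.8 → residual 0.0 km
  D: calculated 211.8 vs reported 211.8 → residual 0.0 km
A, C, D are mutually consistent (residuals ≈ 0); B is off by 35.4 km.

B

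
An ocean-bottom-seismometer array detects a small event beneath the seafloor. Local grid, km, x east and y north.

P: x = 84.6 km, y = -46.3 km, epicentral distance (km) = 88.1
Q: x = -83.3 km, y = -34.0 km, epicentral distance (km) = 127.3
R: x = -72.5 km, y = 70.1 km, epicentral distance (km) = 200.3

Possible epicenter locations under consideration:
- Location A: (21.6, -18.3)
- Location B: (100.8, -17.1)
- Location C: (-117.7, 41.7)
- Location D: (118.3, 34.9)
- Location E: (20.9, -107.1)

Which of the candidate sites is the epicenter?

Location E

For each candidate, compare |candidate − station| to the reported distance:
Location A: residuals P 19.2, Q 21.2, R 71.2 → max 71.2 km
Location B: residuals P 54.7, Q 57.6, R 6.3 → max 57.6 km
Location C: residuals P 132.5, Q 44.2, R 146.9 → max 146.9 km
Location D: residuals P 0.2, Q 85.7, R 6.3 → max 85.7 km
Location E: residuals P 0.0, Q 0.0, R 0.0 → max 0.0 km
Only Location E has all residuals ≈ 0.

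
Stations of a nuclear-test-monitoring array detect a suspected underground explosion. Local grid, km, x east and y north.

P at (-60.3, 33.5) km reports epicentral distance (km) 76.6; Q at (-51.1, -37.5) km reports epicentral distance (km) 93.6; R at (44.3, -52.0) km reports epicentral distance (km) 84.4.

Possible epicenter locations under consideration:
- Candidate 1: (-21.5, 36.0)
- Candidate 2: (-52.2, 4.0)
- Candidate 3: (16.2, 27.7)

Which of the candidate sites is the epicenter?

For each candidate, compare |candidate − station| to the reported distance:
Candidate 1: residuals P 37.7, Q 14.4, R 25.5 → max 37.7 km
Candidate 2: residuals P 46.0, Q 52.1, R 27.2 → max 52.1 km
Candidate 3: residuals P 0.1, Q 0.1, R 0.1 → max 0.1 km
Only Candidate 3 has all residuals ≈ 0.

Candidate 3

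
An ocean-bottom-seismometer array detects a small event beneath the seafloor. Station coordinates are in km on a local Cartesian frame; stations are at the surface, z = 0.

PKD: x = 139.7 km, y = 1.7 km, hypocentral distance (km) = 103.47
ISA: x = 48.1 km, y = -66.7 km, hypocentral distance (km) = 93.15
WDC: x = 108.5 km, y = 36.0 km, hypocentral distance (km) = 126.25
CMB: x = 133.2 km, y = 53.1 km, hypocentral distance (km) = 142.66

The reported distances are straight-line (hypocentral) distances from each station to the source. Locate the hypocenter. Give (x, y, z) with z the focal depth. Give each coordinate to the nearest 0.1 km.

Each station gives a sphere (x−x_i)² + (y−y_i)² + z² = d_i² (stations at z=0).
Subtracting the PKD sphere from ISA and WDC: z² cancels, leaving linear equations in x and y:
-183.2 x − 136.8 y = -10727.36
-62.4 x + 68.6 y = -11683.75
Solving: x ≈ 110.607, y ≈ -69.707 km (keep extra digits for the depth step; rounded: 110.6, -69.7).
Then from the PKD sphere: z² = 103.47² − (x − 139.7)² − (y − 1.7)² with x = 110.607, y = -69.707, so z ≈ 68.998 ≈ 69.0 km.

(110.6, -69.7, 69.0)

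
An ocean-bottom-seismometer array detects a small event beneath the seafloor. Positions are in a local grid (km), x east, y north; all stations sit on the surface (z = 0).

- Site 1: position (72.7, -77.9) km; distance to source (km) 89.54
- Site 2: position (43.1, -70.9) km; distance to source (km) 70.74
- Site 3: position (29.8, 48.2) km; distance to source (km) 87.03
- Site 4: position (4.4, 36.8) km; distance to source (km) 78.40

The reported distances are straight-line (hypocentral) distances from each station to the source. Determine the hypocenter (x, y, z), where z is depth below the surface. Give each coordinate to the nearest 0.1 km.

(18.9, -24.1, 47.2)

Each station gives a sphere (x−x_i)² + (y−y_i)² + z² = d_i² (stations at z=0).
Subtracting the Site 1 sphere from Site 2 and Site 3: z² cancels, leaving linear equations in x and y:
-59.2 x + 14.0 y = -1456.02
-85.8 x + 252.2 y = -7699.23
Solving: x ≈ 18.896, y ≈ -24.100 km (keep extra digits for the depth step; rounded: 18.9, -24.1).
Then from the Site 1 sphere: z² = 89.54² − (x − 72.7)² − (y + 77.9)² with x = 18.896, y = -24.100, so z ≈ 47.203 ≈ 47.2 km.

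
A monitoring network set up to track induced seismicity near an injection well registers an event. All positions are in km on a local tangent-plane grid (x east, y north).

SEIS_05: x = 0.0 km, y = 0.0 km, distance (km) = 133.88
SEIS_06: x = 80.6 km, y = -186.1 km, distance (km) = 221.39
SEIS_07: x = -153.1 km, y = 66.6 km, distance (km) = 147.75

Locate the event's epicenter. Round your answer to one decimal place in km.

x ≈ -110.9 km, y ≈ -75.0 km

Circle about each station: x² + y² = 133.88²; (x − 80.6)² + (y + 186.1)² = 221.39²; (x + 153.1)² + (y − 66.6)² = 147.75².
Subtracting the SEIS_05 equation from the SEIS_06 and SEIS_07 equations removes the quadratic terms:
161.2 x − 372.2 y = 10039.89
-306.2 x + 133.2 y = 23968.96
Solving the 2×2 system: x ≈ -110.9, y ≈ -75.0 km.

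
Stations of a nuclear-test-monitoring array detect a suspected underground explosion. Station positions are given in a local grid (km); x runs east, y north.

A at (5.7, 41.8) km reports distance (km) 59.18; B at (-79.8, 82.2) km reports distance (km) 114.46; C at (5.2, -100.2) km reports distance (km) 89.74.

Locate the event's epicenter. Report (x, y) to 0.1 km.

Circle about each station: (x − 5.7)² + (y − 41.8)² = 59.18²; (x + 79.8)² + (y − 82.2)² = 114.46²; (x − 5.2)² + (y + 100.2)² = 89.74².
Subtracting the A equation from the B and C equations removes the quadratic terms:
-171.0 x + 80.8 y = 1746.33
-1.0 x − 284.0 y = 3736.35
Solving the 2×2 system: x ≈ -16.4, y ≈ -13.1 km.

(-16.4, -13.1)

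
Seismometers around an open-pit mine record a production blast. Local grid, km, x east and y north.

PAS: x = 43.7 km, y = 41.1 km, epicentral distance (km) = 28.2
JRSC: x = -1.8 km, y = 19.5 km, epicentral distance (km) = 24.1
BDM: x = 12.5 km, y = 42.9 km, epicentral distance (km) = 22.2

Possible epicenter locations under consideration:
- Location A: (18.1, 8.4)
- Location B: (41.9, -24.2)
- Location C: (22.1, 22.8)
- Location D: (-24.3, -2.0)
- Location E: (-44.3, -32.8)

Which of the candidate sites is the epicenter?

Location C

For each candidate, compare |candidate − station| to the reported distance:
Location A: residuals PAS 13.3, JRSC 1.3, BDM 12.8 → max 13.3 km
Location B: residuals PAS 37.1, JRSC 37.7, BDM 51.1 → max 51.1 km
Location C: residuals PAS 0.1, JRSC 0.0, BDM 0.1 → max 0.1 km
Location D: residuals PAS 52.3, JRSC 7.0, BDM 35.9 → max 52.3 km
Location E: residuals PAS 86.7, JRSC 43.3, BDM 72.4 → max 86.7 km
Only Location C has all residuals ≈ 0.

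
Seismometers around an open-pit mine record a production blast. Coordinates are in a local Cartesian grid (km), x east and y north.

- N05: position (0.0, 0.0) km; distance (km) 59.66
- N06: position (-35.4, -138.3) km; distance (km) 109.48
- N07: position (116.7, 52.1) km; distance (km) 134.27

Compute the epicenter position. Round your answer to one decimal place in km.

(30.8, -51.1)

Circle about each station: x² + y² = 59.66²; (x + 35.4)² + (y + 138.3)² = 109.48²; (x − 116.7)² + (y − 52.1)² = 134.27².
Subtracting the N05 equation from the N06 and N07 equations removes the quadratic terms:
-70.8 x − 276.6 y = 11953.50
233.4 x + 104.2 y = 1864.18
Solving the 2×2 system: x ≈ 30.8, y ≈ -51.1 km.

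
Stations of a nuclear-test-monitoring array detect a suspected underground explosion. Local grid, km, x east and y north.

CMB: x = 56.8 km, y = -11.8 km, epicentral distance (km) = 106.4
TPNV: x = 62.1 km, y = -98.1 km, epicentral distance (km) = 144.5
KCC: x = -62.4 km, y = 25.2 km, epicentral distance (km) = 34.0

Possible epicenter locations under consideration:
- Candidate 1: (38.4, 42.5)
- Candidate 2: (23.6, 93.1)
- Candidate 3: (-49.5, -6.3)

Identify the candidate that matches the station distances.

Candidate 3

For each candidate, compare |candidate − station| to the reported distance:
Candidate 1: residuals CMB 49.1, TPNV 1.9, KCC 68.3 → max 68.3 km
Candidate 2: residuals CMB 3.6, TPNV 50.5, KCC 75.6 → max 75.6 km
Candidate 3: residuals CMB 0.0, TPNV 0.0, KCC 0.0 → max 0.0 km
Only Candidate 3 has all residuals ≈ 0.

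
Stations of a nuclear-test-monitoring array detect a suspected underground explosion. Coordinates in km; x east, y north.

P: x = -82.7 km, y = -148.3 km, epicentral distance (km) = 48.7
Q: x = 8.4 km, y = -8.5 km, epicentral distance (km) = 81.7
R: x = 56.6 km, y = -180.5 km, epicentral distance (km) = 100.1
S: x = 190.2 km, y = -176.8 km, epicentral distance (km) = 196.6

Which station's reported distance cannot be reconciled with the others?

P

Solve using three stations at a time. Using Q, R, S (subtract circle equations pairwise → linear system) gives (x, y) ≈ (13.8, -90.0).
Distances from that point to each station vs reported:
  P: calculated 112.7 vs reported 48.7 → residual 64.0 km
  Q: calculated 81.7 vs reported 81.7 → residual 0.0 km
  R: calculated 100.1 vs reported 100.1 → residual 0.0 km
  S: calculated 196.6 vs reported 196.6 → residual 0.0 km
Q, R, S are mutually consistent (residuals ≈ 0); P is off by 64.0 km.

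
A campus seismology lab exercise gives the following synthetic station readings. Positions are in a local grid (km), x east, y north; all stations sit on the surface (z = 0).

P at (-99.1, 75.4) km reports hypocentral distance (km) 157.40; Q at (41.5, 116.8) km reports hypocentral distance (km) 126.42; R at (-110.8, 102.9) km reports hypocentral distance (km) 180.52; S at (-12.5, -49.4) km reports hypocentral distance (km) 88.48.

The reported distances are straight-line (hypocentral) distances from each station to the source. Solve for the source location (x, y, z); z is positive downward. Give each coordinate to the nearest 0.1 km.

(29.5, 4.3, 56.4)

Each station gives a sphere (x−x_i)² + (y−y_i)² + z² = d_i² (stations at z=0).
Subtracting the P sphere from Q and R: z² cancels, leaving linear equations in x and y:
281.2 x + 82.8 y = 8651.26
-23.4 x + 55.0 y = -453.63
Solving: x ≈ 29.499, y ≈ 4.303 km (keep extra digits for the depth step; rounded: 29.5, 4.3).
Then from the P sphere: z² = 157.40² − (x + 99.1)² − (y − 75.4)² with x = 29.499, y = 4.303, so z ≈ 56.412 ≈ 56.4 km.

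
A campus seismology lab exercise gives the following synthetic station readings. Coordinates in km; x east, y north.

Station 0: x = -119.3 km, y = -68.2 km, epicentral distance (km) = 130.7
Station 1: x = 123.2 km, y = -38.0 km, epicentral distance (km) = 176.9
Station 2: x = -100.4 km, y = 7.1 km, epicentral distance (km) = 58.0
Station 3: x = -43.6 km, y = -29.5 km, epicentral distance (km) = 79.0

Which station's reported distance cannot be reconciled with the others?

Solve using three stations at a time. Using Station 0, Station 2, Station 3 (subtract circle equations pairwise → linear system) gives (x, y) ≈ (-59.3, 47.8).
Distances from that point to each station vs reported:
  Station 0: calculated 130.7 vs reported 130.7 → residual 0.0 km
  Station 1: calculated 201.7 vs reported 176.9 → residual 24.8 km
  Station 2: calculated 57.9 vs reported 58.0 → residual 0.1 km
  Station 3: calculated 78.9 vs reported 79.0 → residual 0.1 km
Station 0, Station 2, Station 3 are mutually consistent (residuals ≈ 0); Station 1 is off by 24.8 km.

Station 1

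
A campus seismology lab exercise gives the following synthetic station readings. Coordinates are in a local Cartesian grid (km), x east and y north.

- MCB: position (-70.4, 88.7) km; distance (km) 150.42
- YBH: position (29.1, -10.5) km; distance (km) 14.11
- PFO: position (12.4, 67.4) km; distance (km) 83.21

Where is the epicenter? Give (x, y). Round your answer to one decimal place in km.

43.2 km east, -9.9 km north

Circle about each station: (x + 70.4)² + (y − 88.7)² = 150.42²; (x − 29.1)² + (y + 10.5)² = 14.11²; (x − 12.4)² + (y − 67.4)² = 83.21².
Subtracting pairs of circle equations eliminates x²+y² and gives linear equations (the radical axes):
199.0 x − 198.4 y = 10560.29
165.6 x − 42.6 y = 7574.94
Solving the 2×2 system: x ≈ 43.2, y ≈ -9.9 km.
Check against MCB (with the unrounded x, y): √((x + 70.4)²+(y − 88.7)²) = 150.42 ≈ 150.42 km. ✓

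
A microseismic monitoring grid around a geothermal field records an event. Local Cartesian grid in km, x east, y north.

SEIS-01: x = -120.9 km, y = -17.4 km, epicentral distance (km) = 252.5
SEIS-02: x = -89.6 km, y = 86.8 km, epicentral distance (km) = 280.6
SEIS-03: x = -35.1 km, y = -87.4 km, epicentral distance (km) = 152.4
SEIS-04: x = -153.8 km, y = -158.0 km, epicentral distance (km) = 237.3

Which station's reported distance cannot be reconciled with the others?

Solve using three stations at a time. Using SEIS-01, SEIS-02, SEIS-03 (subtract circle equations pairwise → linear system) gives (x, y) ≈ (116.3, -103.7).
Distances from that point to each station vs reported:
  SEIS-01: calculated 252.4 vs reported 252.5 → residual 0.1 km
  SEIS-02: calculated 280.5 vs reported 280.6 → residual 0.1 km
  SEIS-03: calculated 152.3 vs reported 152.4 → residual 0.1 km
  SEIS-04: calculated 275.5 vs reported 237.3 → residual 38.2 km
SEIS-01, SEIS-02, SEIS-03 are mutually consistent (residuals ≈ 0); SEIS-04 is off by 38.2 km.

SEIS-04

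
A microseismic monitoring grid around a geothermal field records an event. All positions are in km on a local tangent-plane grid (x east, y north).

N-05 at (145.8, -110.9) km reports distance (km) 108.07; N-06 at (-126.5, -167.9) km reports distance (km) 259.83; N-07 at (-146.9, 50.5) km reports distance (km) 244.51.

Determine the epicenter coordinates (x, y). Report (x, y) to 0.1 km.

Circle about each station: (x − 145.8)² + (y + 110.9)² = 108.07²; (x + 126.5)² + (y + 167.9)² = 259.83²; (x + 146.9)² + (y − 50.5)² = 244.51².
Subtracting the N-05 equation from the N-06 and N-07 equations removes the quadratic terms:
-544.6 x − 114.0 y = -45196.29
-585.4 x + 322.8 y = -57532.61
Solving the 2×2 system: x ≈ 87.2, y ≈ -20.1 km.
Check against N-05 (with the unrounded x, y): √((x − 145.8)²+(y + 110.9)²) = 108.07 ≈ 108.07 km. ✓

(87.2, -20.1)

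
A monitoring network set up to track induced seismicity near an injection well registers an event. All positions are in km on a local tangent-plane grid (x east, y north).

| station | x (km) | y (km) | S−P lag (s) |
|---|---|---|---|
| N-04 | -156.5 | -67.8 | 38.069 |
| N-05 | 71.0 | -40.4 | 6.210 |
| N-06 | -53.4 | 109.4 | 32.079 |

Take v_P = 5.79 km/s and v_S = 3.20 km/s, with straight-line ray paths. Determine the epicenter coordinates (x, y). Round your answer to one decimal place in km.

Distance from S−P lag: d = Δt · v_P v_S / (v_P − v_S) = Δt · (5.79·3.20)/(5.79−3.20) ≈ 7.1537·Δt.
So d_N-04 = 272.33, d_N-05 = 44.42, d_N-06 = 229.48 km.
Circle about each station: (x + 156.5)² + (y + 67.8)² = 272.33²; (x − 71.0)² + (y + 40.4)² = 44.42²; (x + 53.4)² + (y − 109.4)² = 229.48².
Subtracting the N-04 equation from the N-05 and N-06 equations removes the quadratic terms:
455.0 x + 54.8 y = 49774.56
206.2 x + 354.4 y = 7233.39
Solving the 2×2 system: x ≈ 115.0, y ≈ -46.5 km.

x ≈ 115.0 km, y ≈ -46.5 km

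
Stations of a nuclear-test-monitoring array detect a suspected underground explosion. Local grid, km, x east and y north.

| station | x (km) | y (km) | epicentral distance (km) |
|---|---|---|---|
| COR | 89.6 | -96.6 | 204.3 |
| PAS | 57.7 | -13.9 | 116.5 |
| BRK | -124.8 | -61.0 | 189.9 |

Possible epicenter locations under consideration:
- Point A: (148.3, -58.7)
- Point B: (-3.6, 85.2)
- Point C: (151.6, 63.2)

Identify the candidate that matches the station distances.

Point B

For each candidate, compare |candidate − station| to the reported distance:
Point A: residuals COR 134.4, PAS 15.4, BRK 83.2 → max 134.4 km
Point B: residuals COR 0.0, PAS 0.0, BRK 0.0 → max 0.0 km
Point C: residuals COR 32.9, PAS 5.0, BRK 113.1 → max 113.1 km
Only Point B has all residuals ≈ 0.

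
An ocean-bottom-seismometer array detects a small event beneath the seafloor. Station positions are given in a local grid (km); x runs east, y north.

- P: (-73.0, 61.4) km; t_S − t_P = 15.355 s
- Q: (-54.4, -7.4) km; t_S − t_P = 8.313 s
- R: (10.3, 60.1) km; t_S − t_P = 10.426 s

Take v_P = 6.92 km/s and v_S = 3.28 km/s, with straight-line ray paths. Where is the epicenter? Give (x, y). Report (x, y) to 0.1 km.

Distance from S−P lag: d = Δt · v_P v_S / (v_P − v_S) = Δt · (6.92·3.28)/(6.92−3.28) ≈ 6.2356·Δt.
So d_P = 95.75, d_Q = 51.84, d_R = 65.01 km.
Circle about each station: (x + 73.0)² + (y − 61.4)² = 95.75²; (x + 54.4)² + (y + 7.4)² = 51.84²; (x − 10.3)² + (y − 60.1)² = 65.01².
Subtracting the P equation from the Q and R equations removes the quadratic terms:
37.2 x − 137.6 y = 395.84
166.6 x − 2.6 y = -439.10
Solving the 2×2 system: x ≈ -2.7, y ≈ -3.6 km.

(-2.7, -3.6)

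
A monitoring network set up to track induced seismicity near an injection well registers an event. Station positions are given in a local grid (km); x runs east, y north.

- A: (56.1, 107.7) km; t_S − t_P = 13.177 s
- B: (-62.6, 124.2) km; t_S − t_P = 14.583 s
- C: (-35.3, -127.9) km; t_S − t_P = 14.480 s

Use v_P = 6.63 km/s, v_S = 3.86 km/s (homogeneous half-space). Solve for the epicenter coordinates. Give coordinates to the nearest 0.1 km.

(-5.0, 2.4)

Distance from S−P lag: d = Δt · v_P v_S / (v_P − v_S) = Δt · (6.63·3.86)/(6.63−3.86) ≈ 9.2389·Δt.
So d_A = 121.74, d_B = 134.73, d_C = 133.78 km.
Circle about each station: (x − 56.1)² + (y − 107.7)² = 121.74²; (x + 62.6)² + (y − 124.2)² = 134.73²; (x + 35.3)² + (y + 127.9)² = 133.78².
Subtracting the A equation from the B and C equations removes the quadratic terms:
-237.4 x + 33.0 y = 1266.35
-182.8 x − 471.2 y = -218.46
Solving the 2×2 system: x ≈ -5.0, y ≈ 2.4 km.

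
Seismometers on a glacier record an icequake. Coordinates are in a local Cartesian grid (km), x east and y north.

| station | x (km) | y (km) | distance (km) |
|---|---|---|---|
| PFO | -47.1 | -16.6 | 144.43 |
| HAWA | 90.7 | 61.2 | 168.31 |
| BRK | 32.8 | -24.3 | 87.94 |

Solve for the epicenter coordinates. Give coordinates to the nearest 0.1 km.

x ≈ 66.8 km, y ≈ -105.4 km

Circle about each station: (x + 47.1)² + (y + 16.6)² = 144.43²; (x − 90.7)² + (y − 61.2)² = 168.31²; (x − 32.8)² + (y + 24.3)² = 87.94².
Subtracting pairs of circle equations eliminates x²+y² and gives linear equations (the radical axes):
275.6 x + 155.6 y = 2009.73
159.8 x − 15.4 y = 12298.94
Solving the 2×2 system: x ≈ 66.8, y ≈ -105.4 km.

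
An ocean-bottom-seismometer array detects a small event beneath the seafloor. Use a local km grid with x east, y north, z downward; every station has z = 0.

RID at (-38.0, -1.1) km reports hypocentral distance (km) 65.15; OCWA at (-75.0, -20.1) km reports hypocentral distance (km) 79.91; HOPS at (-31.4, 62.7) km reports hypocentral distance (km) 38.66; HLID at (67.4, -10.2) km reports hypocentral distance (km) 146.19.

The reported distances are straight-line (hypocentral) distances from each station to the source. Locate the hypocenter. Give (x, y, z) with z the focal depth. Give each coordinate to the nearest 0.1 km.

Each station gives a sphere (x−x_i)² + (y−y_i)² + z² = d_i² (stations at z=0).
Subtracting the RID sphere from OCWA and HOPS: z² cancels, leaving linear equations in x and y:
-74.0 x − 38.0 y = 2442.71
13.2 x + 127.6 y = 6221.97
Solving: x ≈ -61.306, y ≈ 55.104 km (keep extra digits for the depth step; rounded: -61.3, 55.1).
Then from the RID sphere: z² = 65.15² − (x + 38.0)² − (y + 1.1)² with x = -61.306, y = 55.104, so z ≈ 23.291 ≈ 23.3 km.

(-61.3, 55.1, 23.3)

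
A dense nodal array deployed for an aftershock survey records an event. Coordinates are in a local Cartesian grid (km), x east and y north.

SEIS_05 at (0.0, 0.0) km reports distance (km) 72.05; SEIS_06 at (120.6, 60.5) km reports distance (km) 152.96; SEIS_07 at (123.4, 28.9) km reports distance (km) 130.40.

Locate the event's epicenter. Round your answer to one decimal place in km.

32.3 km east, -64.4 km north

Circle about each station: x² + y² = 72.05²; (x − 120.6)² + (y − 60.5)² = 152.96²; (x − 123.4)² + (y − 28.9)² = 130.40².
Subtracting the SEIS_05 equation from the SEIS_06 and SEIS_07 equations removes the quadratic terms:
241.2 x + 121.0 y = -0.95
246.8 x + 57.8 y = 4249.81
Solving the 2×2 system: x ≈ 32.3, y ≈ -64.4 km.
Check against SEIS_05 (with the unrounded x, y): √(x²+y²) = 72.04 ≈ 72.05 km. ✓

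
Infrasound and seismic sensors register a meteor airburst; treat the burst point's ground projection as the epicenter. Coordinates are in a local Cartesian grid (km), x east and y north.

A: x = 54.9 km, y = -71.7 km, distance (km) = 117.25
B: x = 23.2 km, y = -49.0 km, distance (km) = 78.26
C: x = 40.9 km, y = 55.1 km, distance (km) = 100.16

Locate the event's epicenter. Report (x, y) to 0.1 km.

Circle about each station: (x − 54.9)² + (y + 71.7)² = 117.25²; (x − 23.2)² + (y + 49.0)² = 78.26²; (x − 40.9)² + (y − 55.1)² = 100.16².
Subtracting the A equation from the B and C equations removes the quadratic terms:
-63.4 x + 45.4 y = 2407.27
-28.0 x + 253.6 y = 269.46
Solving the 2×2 system: x ≈ -40.4, y ≈ -3.4 km.
Check against A (with the unrounded x, y): √((x − 54.9)²+(y + 71.7)²) = 117.25 ≈ 117.25 km. ✓

-40.4 km east, -3.4 km north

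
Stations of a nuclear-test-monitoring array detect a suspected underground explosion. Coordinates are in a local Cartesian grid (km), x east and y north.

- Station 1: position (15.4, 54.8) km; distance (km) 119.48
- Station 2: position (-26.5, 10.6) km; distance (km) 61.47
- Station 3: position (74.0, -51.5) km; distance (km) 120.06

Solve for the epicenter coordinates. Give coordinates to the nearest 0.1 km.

-46.0 km east, -47.7 km north

Circle about each station: (x − 15.4)² + (y − 54.8)² = 119.48²; (x + 26.5)² + (y − 10.6)² = 61.47²; (x − 74.0)² + (y + 51.5)² = 120.06².
Subtracting the Station 1 equation from the Station 2 and Station 3 equations removes the quadratic terms:
-83.8 x − 88.4 y = 8071.32
117.2 x − 212.6 y = 4749.12
Solving the 2×2 system: x ≈ -46.0, y ≈ -47.7 km.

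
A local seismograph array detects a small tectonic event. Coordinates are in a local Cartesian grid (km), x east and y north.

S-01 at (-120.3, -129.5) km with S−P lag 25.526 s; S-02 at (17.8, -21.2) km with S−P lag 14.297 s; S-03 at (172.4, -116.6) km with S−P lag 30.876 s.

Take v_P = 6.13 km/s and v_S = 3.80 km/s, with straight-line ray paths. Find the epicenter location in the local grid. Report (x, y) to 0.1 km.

x ≈ -35.8 km, y ≈ 111.3 km

Distance from S−P lag: d = Δt · v_P v_S / (v_P − v_S) = Δt · (6.13·3.80)/(6.13−3.80) ≈ 9.9974·Δt.
So d_S-01 = 255.19, d_S-02 = 142.93, d_S-03 = 308.68 km.
Circle about each station: (x + 120.3)² + (y + 129.5)² = 255.19²; (x − 17.8)² + (y + 21.2)² = 142.93²; (x − 172.4)² + (y + 116.6)² = 308.68².
Subtracting pairs of circle equations eliminates x²+y² and gives linear equations (the radical axes):
276.2 x + 216.6 y = 14216.89
585.4 x + 25.8 y = -18086.43
Solving the 2×2 system: x ≈ -35.8, y ≈ 111.3 km.
Check against S-01 (with the unrounded x, y): √((x + 120.3)²+(y + 129.5)²) = 255.18 ≈ 255.19 km. ✓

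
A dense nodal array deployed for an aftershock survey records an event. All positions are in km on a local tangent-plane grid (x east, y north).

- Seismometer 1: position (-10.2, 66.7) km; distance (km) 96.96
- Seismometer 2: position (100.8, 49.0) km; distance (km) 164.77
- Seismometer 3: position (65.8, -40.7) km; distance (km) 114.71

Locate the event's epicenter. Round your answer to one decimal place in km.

Circle about each station: (x + 10.2)² + (y − 66.7)² = 96.96²; (x − 100.8)² + (y − 49.0)² = 164.77²; (x − 65.8)² + (y + 40.7)² = 114.71².
Subtracting pairs of circle equations eliminates x²+y² and gives linear equations (the radical axes):
222.0 x − 35.4 y = -9739.20
152.0 x − 214.8 y = -2323.94
Solving the 2×2 system: x ≈ -47.5, y ≈ -22.8 km.

(-47.5, -22.8)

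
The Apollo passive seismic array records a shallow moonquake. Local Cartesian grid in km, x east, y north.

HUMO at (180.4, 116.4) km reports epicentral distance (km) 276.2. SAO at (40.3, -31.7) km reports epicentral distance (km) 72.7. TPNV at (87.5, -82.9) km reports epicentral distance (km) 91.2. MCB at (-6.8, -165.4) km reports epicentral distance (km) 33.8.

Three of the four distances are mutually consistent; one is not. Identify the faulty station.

Solve using three stations at a time. Using HUMO, SAO, TPNV (subtract circle equations pairwise → linear system) gives (x, y) ≈ (-3.4, -89.7).
Distances from that point to each station vs reported:
  HUMO: calculated 276.2 vs reported 276.2 → residual 0.0 km
  SAO: calculated 72.7 vs reported 72.7 → residual 0.0 km
  TPNV: calculated 91.2 vs reported 91.2 → residual 0.0 km
  MCB: calculated 75.7 vs reported 33.8 → residual 41.9 km
HUMO, SAO, TPNV are mutually consistent (residuals ≈ 0); MCB is off by 41.9 km.

MCB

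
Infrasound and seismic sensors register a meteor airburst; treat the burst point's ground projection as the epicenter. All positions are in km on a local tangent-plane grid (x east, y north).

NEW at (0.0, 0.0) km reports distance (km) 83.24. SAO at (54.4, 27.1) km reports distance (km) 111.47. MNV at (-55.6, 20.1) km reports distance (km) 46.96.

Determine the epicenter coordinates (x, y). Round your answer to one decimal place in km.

Circle about each station: x² + y² = 83.24²; (x − 54.4)² + (y − 27.1)² = 111.47²; (x + 55.6)² + (y − 20.1)² = 46.96².
Subtracting the NEW equation from the SAO and MNV equations removes the quadratic terms:
108.8 x + 54.2 y = -1802.89
-111.2 x + 40.2 y = 8219.03
Solving the 2×2 system: x ≈ -49.8, y ≈ 66.7 km.
Check against NEW (with the unrounded x, y): √(x²+y²) = 83.24 ≈ 83.24 km. ✓

x ≈ -49.8 km, y ≈ 66.7 km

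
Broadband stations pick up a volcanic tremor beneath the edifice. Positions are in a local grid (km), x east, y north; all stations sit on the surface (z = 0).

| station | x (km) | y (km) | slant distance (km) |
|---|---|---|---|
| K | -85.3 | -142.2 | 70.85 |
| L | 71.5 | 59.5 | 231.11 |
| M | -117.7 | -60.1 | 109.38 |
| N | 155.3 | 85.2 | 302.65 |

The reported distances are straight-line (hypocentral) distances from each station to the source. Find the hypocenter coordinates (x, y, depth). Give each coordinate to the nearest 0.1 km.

Each station gives a sphere (x−x_i)² + (y−y_i)² + z² = d_i² (stations at z=0).
Subtracting the K sphere from L and M: z² cancels, leaving linear equations in x and y:
313.6 x + 403.4 y = -67236.54
-64.8 x + 164.2 y = -16975.89
Solving: x ≈ -53.999, y ≈ -124.696 km (keep extra digits for the depth step; rounded: -54.0, -124.7).
Then from the K sphere: z² = 70.85² − (x + 85.3)² − (y + 142.2)² with x = -53.999, y = -124.696, so z ≈ 61.103 ≈ 61.1 km.

x ≈ -54.0 km, y ≈ -124.7 km, depth ≈ 61.1 km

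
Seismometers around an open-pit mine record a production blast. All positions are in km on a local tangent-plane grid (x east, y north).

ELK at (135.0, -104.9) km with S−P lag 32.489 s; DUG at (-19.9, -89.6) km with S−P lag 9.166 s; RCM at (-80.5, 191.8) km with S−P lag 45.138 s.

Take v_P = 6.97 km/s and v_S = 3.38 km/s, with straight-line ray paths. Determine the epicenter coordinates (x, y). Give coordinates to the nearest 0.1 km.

x ≈ -78.2 km, y ≈ -104.4 km

Distance from S−P lag: d = Δt · v_P v_S / (v_P − v_S) = Δt · (6.97·3.38)/(6.97−3.38) ≈ 6.5623·Δt.
So d_ELK = 213.20, d_DUG = 60.15, d_RCM = 296.21 km.
Circle about each station: (x − 135.0)² + (y + 104.9)² = 213.20²; (x + 19.9)² + (y + 89.6)² = 60.15²; (x + 80.5)² + (y − 191.8)² = 296.21².
Subtracting the ELK equation from the DUG and RCM equations removes the quadratic terms:
-309.8 x + 30.6 y = 21031.38
-431.0 x + 593.4 y = -28247.64
Solving the 2×2 system: x ≈ -78.2, y ≈ -104.4 km.
Check against ELK (with the unrounded x, y): √((x − 135.0)²+(y + 104.9)²) = 213.20 ≈ 213.20 km. ✓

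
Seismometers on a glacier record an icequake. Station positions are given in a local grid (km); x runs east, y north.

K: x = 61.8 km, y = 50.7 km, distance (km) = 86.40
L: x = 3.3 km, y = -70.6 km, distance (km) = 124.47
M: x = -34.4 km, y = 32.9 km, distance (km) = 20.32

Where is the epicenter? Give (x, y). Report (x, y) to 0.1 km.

-24.6 km east, 50.7 km north

Circle about each station: (x − 61.8)² + (y − 50.7)² = 86.40²; (x − 3.3)² + (y + 70.6)² = 124.47²; (x + 34.4)² + (y − 32.9)² = 20.32².
Subtracting pairs of circle equations eliminates x²+y² and gives linear equations (the radical axes):
-117.0 x − 242.6 y = -9422.30
-192.4 x − 35.6 y = 2928.10
Solving the 2×2 system: x ≈ -24.6, y ≈ 50.7 km.
Check against K (with the unrounded x, y): √((x − 61.8)²+(y − 50.7)²) = 86.40 ≈ 86.40 km. ✓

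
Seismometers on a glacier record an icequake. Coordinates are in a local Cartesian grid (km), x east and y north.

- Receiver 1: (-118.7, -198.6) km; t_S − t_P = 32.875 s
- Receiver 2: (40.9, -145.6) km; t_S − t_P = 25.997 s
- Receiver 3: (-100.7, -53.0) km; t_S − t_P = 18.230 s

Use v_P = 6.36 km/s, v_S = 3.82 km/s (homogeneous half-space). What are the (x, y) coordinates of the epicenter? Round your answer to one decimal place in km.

(-12.3, 97.3)

Distance from S−P lag: d = Δt · v_P v_S / (v_P − v_S) = Δt · (6.36·3.82)/(6.36−3.82) ≈ 9.5650·Δt.
So d_Receiver 1 = 314.45, d_Receiver 2 = 248.66, d_Receiver 3 = 174.37 km.
Circle about each station: (x + 118.7)² + (y + 198.6)² = 314.45²; (x − 40.9)² + (y + 145.6)² = 248.66²; (x + 100.7)² + (y + 53.0)² = 174.37².
Subtracting pairs of circle equations eliminates x²+y² and gives linear equations (the radical axes):
319.2 x + 106.0 y = 6387.53
36.0 x + 291.2 y = 27891.75
Solving the 2×2 system: x ≈ -12.3, y ≈ 97.3 km.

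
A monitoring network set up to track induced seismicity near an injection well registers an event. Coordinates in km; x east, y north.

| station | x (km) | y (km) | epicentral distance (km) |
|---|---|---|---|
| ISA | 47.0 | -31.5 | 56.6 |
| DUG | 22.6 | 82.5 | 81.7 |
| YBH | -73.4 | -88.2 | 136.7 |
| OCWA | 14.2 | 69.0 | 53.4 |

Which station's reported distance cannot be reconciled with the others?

Solve using three stations at a time. Using ISA, YBH, OCWA (subtract circle equations pairwise → linear system) gives (x, y) ≈ (15.6, 15.6).
Distances from that point to each station vs reported:
  ISA: calculated 56.6 vs reported 56.6 → residual 0.0 km
  DUG: calculated 67.3 vs reported 81.7 → residual 14.4 km
  YBH: calculated 136.7 vs reported 136.7 → residual 0.0 km
  OCWA: calculated 53.4 vs reported 53.4 → residual 0.0 km
ISA, YBH, OCWA are mutually consistent (residuals ≈ 0); DUG is off by 14.4 km.

DUG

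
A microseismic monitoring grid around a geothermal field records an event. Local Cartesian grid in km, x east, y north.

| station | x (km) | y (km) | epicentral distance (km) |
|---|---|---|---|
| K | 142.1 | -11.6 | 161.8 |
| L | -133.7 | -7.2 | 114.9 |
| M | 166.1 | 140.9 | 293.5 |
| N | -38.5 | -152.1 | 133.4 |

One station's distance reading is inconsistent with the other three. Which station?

Solve using three stations at a time. Using K, L, N (subtract circle equations pairwise → linear system) gives (x, y) ≈ (-19.5, -20.0).
Distances from that point to each station vs reported:
  K: calculated 161.8 vs reported 161.8 → residual 0.0 km
  L: calculated 114.9 vs reported 114.9 → residual 0.0 km
  M: calculated 245.7 vs reported 293.5 → residual 47.8 km
  N: calculated 133.4 vs reported 133.4 → residual 0.0 km
K, L, N are mutually consistent (residuals ≈ 0); M is off by 47.8 km.

M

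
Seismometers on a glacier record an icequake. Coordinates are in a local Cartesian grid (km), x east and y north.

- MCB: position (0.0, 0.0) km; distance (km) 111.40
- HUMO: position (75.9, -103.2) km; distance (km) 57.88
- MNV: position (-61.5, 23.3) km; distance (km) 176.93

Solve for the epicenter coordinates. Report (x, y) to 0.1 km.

99.4 km east, -50.3 km north

Circle about each station: x² + y² = 111.40²; (x − 75.9)² + (y + 103.2)² = 57.88²; (x + 61.5)² + (y − 23.3)² = 176.93².
Subtracting the MCB equation from the HUMO and MNV equations removes the quadratic terms:
151.8 x − 206.4 y = 25470.92
-123.0 x + 46.6 y = -14569.12
Solving the 2×2 system: x ≈ 99.4, y ≈ -50.3 km.
Check against MCB (with the unrounded x, y): √(x²+y²) = 111.40 ≈ 111.40 km. ✓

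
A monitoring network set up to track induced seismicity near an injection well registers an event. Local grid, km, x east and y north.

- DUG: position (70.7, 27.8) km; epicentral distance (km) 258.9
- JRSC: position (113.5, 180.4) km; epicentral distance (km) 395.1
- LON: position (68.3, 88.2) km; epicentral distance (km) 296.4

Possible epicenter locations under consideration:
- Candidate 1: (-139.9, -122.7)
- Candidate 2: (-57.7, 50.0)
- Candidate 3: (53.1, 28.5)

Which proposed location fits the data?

For each candidate, compare |candidate − station| to the reported distance:
Candidate 1: residuals DUG 0.1, JRSC 0.0, LON 0.0 → max 0.1 km
Candidate 2: residuals DUG 128.6, JRSC 179.9, LON 164.7 → max 179.9 km
Candidate 3: residuals DUG 241.3, JRSC 231.6, LON 234.8 → max 241.3 km
Only Candidate 1 has all residuals ≈ 0.

Candidate 1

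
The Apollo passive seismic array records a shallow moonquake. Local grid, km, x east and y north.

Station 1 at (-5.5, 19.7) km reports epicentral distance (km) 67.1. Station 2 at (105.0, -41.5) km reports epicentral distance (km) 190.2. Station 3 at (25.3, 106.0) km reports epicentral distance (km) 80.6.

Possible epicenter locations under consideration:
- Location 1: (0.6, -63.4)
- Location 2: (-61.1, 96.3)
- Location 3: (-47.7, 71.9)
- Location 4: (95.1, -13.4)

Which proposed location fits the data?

Location 3

For each candidate, compare |candidate − station| to the reported distance:
Location 1: residuals Station 1 16.2, Station 2 83.5, Station 3 90.6 → max 90.6 km
Location 2: residuals Station 1 27.6, Station 2 25.6, Station 3 6.3 → max 27.6 km
Location 3: residuals Station 1 0.0, Station 2 0.0, Station 3 0.0 → max 0.0 km
Location 4: residuals Station 1 38.8, Station 2 160.4, Station 3 57.7 → max 160.4 km
Only Location 3 has all residuals ≈ 0.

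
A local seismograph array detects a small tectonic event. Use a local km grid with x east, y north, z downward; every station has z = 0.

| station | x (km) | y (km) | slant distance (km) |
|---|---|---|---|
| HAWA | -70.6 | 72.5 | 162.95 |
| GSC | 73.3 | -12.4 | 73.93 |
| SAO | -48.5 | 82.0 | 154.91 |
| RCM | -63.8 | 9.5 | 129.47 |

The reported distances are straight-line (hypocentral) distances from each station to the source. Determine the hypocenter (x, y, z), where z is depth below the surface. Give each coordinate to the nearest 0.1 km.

Each station gives a sphere (x−x_i)² + (y−y_i)² + z² = d_i² (stations at z=0).
Subtracting the HAWA sphere from GSC and SAO: z² cancels, leaving linear equations in x and y:
287.8 x − 169.8 y = 16373.10
44.2 x + 19.0 y = 1391.23
Solving: x ≈ 42.188, y ≈ -24.920 km (keep extra digits for the depth step; rounded: 42.2, -24.9).
Then from the HAWA sphere: z² = 162.95² − (x + 70.6)² − (y − 72.5)² with x = 42.188, y = -24.920, so z ≈ 65.886 ≈ 65.9 km.

(42.2, -24.9, 65.9)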